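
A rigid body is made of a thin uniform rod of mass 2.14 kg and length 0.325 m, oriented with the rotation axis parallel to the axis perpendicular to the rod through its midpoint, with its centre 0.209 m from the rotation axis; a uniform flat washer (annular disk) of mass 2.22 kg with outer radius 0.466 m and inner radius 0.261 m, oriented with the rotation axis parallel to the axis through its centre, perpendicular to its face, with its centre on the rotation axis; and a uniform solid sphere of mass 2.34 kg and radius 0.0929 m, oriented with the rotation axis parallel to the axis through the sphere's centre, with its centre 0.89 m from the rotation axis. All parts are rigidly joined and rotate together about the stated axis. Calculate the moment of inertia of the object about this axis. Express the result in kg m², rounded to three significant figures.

2.29

Thin rod: I_cm = (1/12)ML² = (1/12)(2.14)(0.325)² = 0.018836 kg m²; centre at d = 0.209 m, so I = I_cm + Md² gives I = 0.018836 + (2.14)(0.209)² = 0.11231 kg m².
Annular disk: I_cm = (1/2)M(R²+r²) = (1/2)(2.22)[(0.466)² + (0.261)²] = 0.31666 kg m²; axis through the centre, so I = 0.31666 kg m².
Solid sphere: I_cm = (2/5)MR² = (2/5)(2.34)(0.0929)² = 0.0080781 kg m²; centre at d = 0.89 m, so I = I_cm + Md² gives I = 0.0080781 + (2.34)(0.89)² = 1.8616 kg m².
Total I = 0.11231 + 0.31666 + 1.8616 = 2.2906 kg m².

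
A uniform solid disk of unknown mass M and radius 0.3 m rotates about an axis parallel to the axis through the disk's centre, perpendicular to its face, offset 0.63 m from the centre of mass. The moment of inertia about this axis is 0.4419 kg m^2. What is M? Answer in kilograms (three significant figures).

I = I_cm + Md² = (1/2)MR² + Md² = M·[0.5·(0.3)² + (0.63)²] = M·0.4419.
So M = 0.4419 / 0.4419 = 1 kg.

1.00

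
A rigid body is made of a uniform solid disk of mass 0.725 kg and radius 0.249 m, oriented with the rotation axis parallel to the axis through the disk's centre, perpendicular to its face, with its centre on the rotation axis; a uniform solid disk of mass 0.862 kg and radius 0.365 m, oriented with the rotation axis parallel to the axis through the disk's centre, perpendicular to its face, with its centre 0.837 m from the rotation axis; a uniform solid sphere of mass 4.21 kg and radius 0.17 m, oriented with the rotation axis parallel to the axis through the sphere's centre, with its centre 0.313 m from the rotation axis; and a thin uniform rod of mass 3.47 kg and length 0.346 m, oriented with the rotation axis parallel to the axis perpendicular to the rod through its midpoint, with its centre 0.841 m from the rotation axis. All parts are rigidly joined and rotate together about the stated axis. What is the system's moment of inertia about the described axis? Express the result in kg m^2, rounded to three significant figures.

Solid disk: I_cm = (1/2)MR² = (1/2)(0.725)(0.249)² = 0.022475 kg m^2; axis through the centre, so I = 0.022475 kg m^2.
Solid disk: I_cm = (1/2)MR² = (1/2)(0.862)(0.365)² = 0.05742 kg m^2; centre at d = 0.837 m, so the parallel axis theorem gives I = 0.05742 + (0.862)(0.837)² = 0.66131 kg m^2.
Solid sphere: I_cm = (2/5)MR² = (2/5)(4.21)(0.17)² = 0.048668 kg m^2; centre at d = 0.313 m, so the parallel axis theorem gives I = 0.048668 + (4.21)(0.313)² = 0.46112 kg m^2.
Thin rod: I_cm = (1/12)ML² = (1/12)(3.47)(0.346)² = 0.034618 kg m^2; centre at d = 0.841 m, so the parallel axis theorem gives I = 0.034618 + (3.47)(0.841)² = 2.4889 kg m^2.
Total I = 0.022475 + 0.66131 + 0.46112 + 2.4889 = 3.6338 kg m^2.

3.63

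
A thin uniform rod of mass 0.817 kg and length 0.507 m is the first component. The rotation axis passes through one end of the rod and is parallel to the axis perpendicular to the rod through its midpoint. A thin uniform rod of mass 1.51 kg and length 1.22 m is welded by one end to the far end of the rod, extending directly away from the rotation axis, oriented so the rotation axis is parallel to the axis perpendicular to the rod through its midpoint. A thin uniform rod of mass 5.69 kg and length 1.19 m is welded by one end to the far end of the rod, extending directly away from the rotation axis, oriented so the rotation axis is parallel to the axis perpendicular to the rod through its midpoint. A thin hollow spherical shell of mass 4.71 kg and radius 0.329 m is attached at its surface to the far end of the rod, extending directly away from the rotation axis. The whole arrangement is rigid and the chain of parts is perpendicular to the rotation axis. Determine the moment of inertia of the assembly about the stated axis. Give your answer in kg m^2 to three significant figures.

Thin rod: I_cm = (1/12)ML² = (1/12)(0.817)(0.507)² = 0.017501 kg m^2; centre at d = 0.2535 m, so the parallel axis theorem gives I = 0.017501 + (0.817)(0.2535)² = 0.070003 kg m^2.
Thin rod: I_cm = (1/12)ML² = (1/12)(1.51)(1.22)² = 0.18729 kg m^2; centre at d = 0.2535 + 0.2535 + 0.61 = 1.117 m, so the parallel axis theorem gives I = 0.18729 + (1.51)(1.117)² = 2.0713 kg m^2.
Thin rod: I_cm = (1/12)ML² = (1/12)(5.69)(1.19)² = 0.67147 kg m^2; centre at d = 0.2535 + 0.2535 + 0.61 + 0.61 + 0.595 = 2.322 m, so the parallel axis theorem gives I = 0.67147 + (5.69)(2.322)² = 31.35 kg m^2.
Spherical shell: I_cm = (2/3)MR² = (2/3)(4.71)(0.329)² = 0.33988 kg m^2; centre at d = 0.2535 + 0.2535 + 0.61 + 0.61 + 0.595 + 0.595 + 0.329 = 3.246 m, so the parallel axis theorem gives I = 0.33988 + (4.71)(3.246)² = 49.967 kg m^2.
Total I = 0.070003 + 2.0713 + 31.35 + 49.967 = 83.458 kg m^2.

83.5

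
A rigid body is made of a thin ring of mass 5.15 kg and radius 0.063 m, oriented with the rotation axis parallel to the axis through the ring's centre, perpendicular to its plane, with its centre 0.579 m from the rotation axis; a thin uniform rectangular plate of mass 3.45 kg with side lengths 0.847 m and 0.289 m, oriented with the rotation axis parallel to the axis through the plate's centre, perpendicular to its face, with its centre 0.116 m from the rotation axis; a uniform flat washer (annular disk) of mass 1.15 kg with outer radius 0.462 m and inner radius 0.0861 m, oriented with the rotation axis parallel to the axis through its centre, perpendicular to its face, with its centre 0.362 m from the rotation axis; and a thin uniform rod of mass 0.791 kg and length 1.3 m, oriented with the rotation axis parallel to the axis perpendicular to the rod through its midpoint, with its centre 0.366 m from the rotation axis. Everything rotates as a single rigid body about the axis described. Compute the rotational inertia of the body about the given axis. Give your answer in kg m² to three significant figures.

2.52

Thin ring: I_cm = MR² = (5.15)(0.063)² = 0.02044 kg m²; centre at d = 0.579 m, so the parallel axis theorem gives I = 0.02044 + (5.15)(0.579)² = 1.7469 kg m².
Rectangular plate: I_cm = (1/12)M(a²+b²) = (1/12)(3.45)[(0.847)² + (0.289)²] = 0.23027 kg m²; centre at d = 0.116 m, so the parallel axis theorem gives I = 0.23027 + (3.45)(0.116)² = 0.27669 kg m².
Annular disk: I_cm = (1/2)M(R²+r²) = (1/2)(1.15)[(0.462)² + (0.0861)²] = 0.12699 kg m²; centre at d = 0.362 m, so the parallel axis theorem gives I = 0.12699 + (1.15)(0.362)² = 0.27769 kg m².
Thin rod: I_cm = (1/12)ML² = (1/12)(0.791)(1.3)² = 0.1114 kg m²; centre at d = 0.366 m, so the parallel axis theorem gives I = 0.1114 + (0.791)(0.366)² = 0.21736 kg m².
Total I = 1.7469 + 0.27669 + 0.27769 + 0.21736 = 2.5187 kg m².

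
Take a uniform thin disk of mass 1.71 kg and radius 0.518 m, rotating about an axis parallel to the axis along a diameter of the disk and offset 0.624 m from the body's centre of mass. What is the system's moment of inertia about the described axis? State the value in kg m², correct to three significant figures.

I_cm = (1/4)MR² = (1/4)(1.71)(0.518)² = 0.11471 kg m²; centre at d = 0.624 m, so I = I_cm + Md² gives I = 0.11471 + (1.71)(0.624)² = 0.78054 kg m².

0.781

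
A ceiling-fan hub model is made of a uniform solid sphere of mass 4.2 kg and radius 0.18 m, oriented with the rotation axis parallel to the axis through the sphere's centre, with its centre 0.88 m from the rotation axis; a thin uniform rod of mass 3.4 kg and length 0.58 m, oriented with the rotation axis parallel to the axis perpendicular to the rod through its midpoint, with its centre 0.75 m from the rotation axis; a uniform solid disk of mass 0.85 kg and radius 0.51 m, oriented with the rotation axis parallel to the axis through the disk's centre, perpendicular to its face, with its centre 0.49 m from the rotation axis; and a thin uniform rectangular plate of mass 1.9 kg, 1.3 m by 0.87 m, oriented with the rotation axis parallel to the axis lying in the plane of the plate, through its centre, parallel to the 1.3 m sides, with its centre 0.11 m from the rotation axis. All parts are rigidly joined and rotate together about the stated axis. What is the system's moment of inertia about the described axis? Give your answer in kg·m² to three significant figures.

Solid sphere: I_cm = (2/5)MR² = (2/5)(4.2)(0.18)² = 0.054432 kg·m²; centre at d = 0.88 m, so the parallel axis theorem gives I = 0.054432 + (4.2)(0.88)² = 3.3069 kg·m².
Thin rod: I_cm = (1/12)ML² = (1/12)(3.4)(0.58)² = 0.095313 kg·m²; centre at d = 0.75 m, so the parallel axis theorem gives I = 0.095313 + (3.4)(0.75)² = 2.0078 kg·m².
Solid disk: I_cm = (1/2)MR² = (1/2)(0.85)(0.51)² = 0.11054 kg·m²; centre at d = 0.49 m, so the parallel axis theorem gives I = 0.11054 + (0.85)(0.49)² = 0.31463 kg·m².
Rectangular plate: I_cm = (1/12)Mb² = (1/12)(1.9)(0.87)² = 0.11984 kg·m²; centre at d = 0.11 m, so the parallel axis theorem gives I = 0.11984 + (1.9)(0.11)² = 0.14283 kg·m².
Total I = 3.3069 + 2.0078 + 0.31463 + 0.14283 = 5.7722 kg·m².

5.77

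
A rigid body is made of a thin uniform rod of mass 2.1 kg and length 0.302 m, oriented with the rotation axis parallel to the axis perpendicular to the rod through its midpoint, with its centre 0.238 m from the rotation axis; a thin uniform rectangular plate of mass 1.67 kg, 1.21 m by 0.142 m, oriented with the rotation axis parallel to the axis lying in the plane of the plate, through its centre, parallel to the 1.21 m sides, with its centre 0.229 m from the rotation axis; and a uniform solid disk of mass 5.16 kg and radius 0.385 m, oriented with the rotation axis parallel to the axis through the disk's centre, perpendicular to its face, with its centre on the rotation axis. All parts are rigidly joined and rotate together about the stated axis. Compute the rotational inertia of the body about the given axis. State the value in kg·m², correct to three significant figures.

Thin rod: I_cm = (1/12)ML² = (1/12)(2.1)(0.302)² = 0.015961 kg·m²; centre at d = 0.238 m, so the parallel axis theorem gives I = 0.015961 + (2.1)(0.238)² = 0.13491 kg·m².
Rectangular plate: I_cm = (1/12)Mb² = (1/12)(1.67)(0.142)² = 0.0028062 kg·m²; centre at d = 0.229 m, so the parallel axis theorem gives I = 0.0028062 + (1.67)(0.229)² = 0.090383 kg·m².
Solid disk: I_cm = (1/2)MR² = (1/2)(5.16)(0.385)² = 0.38242 kg·m²; axis through the centre, so I = 0.38242 kg·m².
Total I = 0.13491 + 0.090383 + 0.38242 = 0.60772 kg·m².

0.608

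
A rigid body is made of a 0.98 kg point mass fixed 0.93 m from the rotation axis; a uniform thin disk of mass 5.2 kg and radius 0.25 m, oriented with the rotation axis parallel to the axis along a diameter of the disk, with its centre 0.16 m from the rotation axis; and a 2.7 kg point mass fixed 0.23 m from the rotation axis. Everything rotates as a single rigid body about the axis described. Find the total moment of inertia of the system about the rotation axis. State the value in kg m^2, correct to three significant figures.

Point mass: I_cm = 0; centre at d = 0.93 m, so the parallel axis theorem gives I = 0 + (0.98)(0.93)² = 0.8476 kg m^2.
Thin disk: I_cm = (1/4)MR² = (1/4)(5.2)(0.25)² = 0.08125 kg m^2; centre at d = 0.16 m, so the parallel axis theorem gives I = 0.08125 + (5.2)(0.16)² = 0.21437 kg m^2.
Point mass: I_cm = 0; centre at d = 0.23 m, so the parallel axis theorem gives I = 0 + (2.7)(0.23)² = 0.14283 kg m^2.
Total I = 0.8476 + 0.21437 + 0.14283 = 1.2048 kg m^2.

1.20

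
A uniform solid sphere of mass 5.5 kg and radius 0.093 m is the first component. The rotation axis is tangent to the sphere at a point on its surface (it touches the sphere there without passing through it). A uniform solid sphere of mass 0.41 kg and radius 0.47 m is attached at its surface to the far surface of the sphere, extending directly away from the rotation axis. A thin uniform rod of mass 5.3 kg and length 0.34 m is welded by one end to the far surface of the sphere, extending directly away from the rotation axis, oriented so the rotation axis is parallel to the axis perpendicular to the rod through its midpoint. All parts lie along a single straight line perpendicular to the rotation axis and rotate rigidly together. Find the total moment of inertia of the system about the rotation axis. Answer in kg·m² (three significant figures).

9.23

Solid sphere: I_cm = (2/5)MR² = (2/5)(5.5)(0.093)² = 0.019028 kg·m²; centre at d = 0.093 m, so the parallel axis theorem gives I = 0.019028 + (5.5)(0.093)² = 0.066597 kg·m².
Solid sphere: I_cm = (2/5)MR² = (2/5)(0.41)(0.47)² = 0.036228 kg·m²; centre at d = 0.093 + 0.093 + 0.47 = 0.656 m, so the parallel axis theorem gives I = 0.036228 + (0.41)(0.656)² = 0.21267 kg·m².
Thin rod: I_cm = (1/12)ML² = (1/12)(5.3)(0.34)² = 0.051057 kg·m²; centre at d = 0.093 + 0.093 + 0.47 + 0.47 + 0.17 = 1.296 m, so the parallel axis theorem gives I = 0.051057 + (5.3)(1.296)² = 8.953 kg·m².
Total I = 0.066597 + 0.21267 + 8.953 = 9.2323 kg·m².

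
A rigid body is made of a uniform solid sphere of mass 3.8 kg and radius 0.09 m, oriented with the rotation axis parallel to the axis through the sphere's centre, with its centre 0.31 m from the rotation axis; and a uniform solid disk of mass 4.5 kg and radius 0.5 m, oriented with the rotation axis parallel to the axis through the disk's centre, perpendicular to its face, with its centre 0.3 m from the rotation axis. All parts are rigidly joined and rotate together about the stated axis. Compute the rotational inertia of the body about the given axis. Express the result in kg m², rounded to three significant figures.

1.34

Solid sphere: I_cm = (2/5)MR² = (2/5)(3.8)(0.09)² = 0.012312 kg m²; centre at d = 0.31 m, so the parallel axis theorem gives I = 0.012312 + (3.8)(0.31)² = 0.37749 kg m².
Solid disk: I_cm = (1/2)MR² = (1/2)(4.5)(0.5)² = 0.5625 kg m²; centre at d = 0.3 m, so the parallel axis theorem gives I = 0.5625 + (4.5)(0.3)² = 0.9675 kg m².
Total I = 0.37749 + 0.9675 = 1.345 kg m².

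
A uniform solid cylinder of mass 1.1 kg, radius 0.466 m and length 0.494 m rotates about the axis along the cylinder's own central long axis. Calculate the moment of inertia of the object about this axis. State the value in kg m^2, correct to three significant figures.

0.119

I_cm = (1/2)MR² = (1/2)(1.1)(0.466)² = 0.11944 kg m^2; axis through the centre, so I = 0.11944 kg m^2.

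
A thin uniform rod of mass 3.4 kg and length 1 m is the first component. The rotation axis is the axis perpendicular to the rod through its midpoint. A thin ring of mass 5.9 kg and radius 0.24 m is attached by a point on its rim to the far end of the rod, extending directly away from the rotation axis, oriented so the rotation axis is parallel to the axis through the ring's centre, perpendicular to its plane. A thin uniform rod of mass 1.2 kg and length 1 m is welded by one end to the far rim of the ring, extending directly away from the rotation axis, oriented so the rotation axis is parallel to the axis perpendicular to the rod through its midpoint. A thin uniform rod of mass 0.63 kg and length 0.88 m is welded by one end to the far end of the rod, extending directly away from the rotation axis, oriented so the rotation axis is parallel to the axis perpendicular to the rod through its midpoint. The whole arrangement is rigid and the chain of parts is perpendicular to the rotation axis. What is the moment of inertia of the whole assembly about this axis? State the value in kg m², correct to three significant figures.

Thin rod: I_cm = (1/12)ML² = (1/12)(3.4)(1)² = 0.28333 kg m²; axis through the centre, so I = 0.28333 kg m².
Thin ring: I_cm = MR² = (5.9)(0.24)² = 0.33984 kg m²; centre at d = 0.5 + 0.24 = 0.74 m, so the parallel axis theorem gives I = 0.33984 + (5.9)(0.74)² = 3.5707 kg m².
Thin rod: I_cm = (1/12)ML² = (1/12)(1.2)(1)² = 0.1 kg m²; centre at d = 0.5 + 0.24 + 0.24 + 0.5 = 1.48 m, so the parallel axis theorem gives I = 0.1 + (1.2)(1.48)² = 2.7285 kg m².
Thin rod: I_cm = (1/12)ML² = (1/12)(0.63)(0.88)² = 0.040656 kg m²; centre at d = 0.5 + 0.24 + 0.24 + 0.5 + 0.5 + 0.44 = 2.42 m, so the parallel axis theorem gives I = 0.040656 + (0.63)(2.42)² = 3.7302 kg m².
Total I = 0.28333 + 3.5707 + 2.7285 + 3.7302 = 10.313 kg m².

10.3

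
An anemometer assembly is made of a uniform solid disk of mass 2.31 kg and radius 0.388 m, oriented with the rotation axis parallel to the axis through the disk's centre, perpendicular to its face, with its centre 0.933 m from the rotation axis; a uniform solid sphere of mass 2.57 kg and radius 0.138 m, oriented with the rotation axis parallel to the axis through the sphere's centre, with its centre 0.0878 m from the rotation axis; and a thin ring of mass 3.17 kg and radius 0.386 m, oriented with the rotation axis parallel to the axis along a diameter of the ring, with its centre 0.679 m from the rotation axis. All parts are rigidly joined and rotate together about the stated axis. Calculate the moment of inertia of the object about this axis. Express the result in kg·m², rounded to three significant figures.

3.92

Solid disk: I_cm = (1/2)MR² = (1/2)(2.31)(0.388)² = 0.17388 kg·m²; centre at d = 0.933 m, so the parallel axis theorem gives I = 0.17388 + (2.31)(0.933)² = 2.1847 kg·m².
Solid sphere: I_cm = (2/5)MR² = (2/5)(2.57)(0.138)² = 0.019577 kg·m²; centre at d = 0.0878 m, so the parallel axis theorem gives I = 0.019577 + (2.57)(0.0878)² = 0.039389 kg·m².
Thin ring: I_cm = (1/2)MR² = (1/2)(3.17)(0.386)² = 0.23616 kg·m²; centre at d = 0.679 m, so the parallel axis theorem gives I = 0.23616 + (3.17)(0.679)² = 1.6977 kg·m².
Total I = 2.1847 + 0.039389 + 1.6977 = 3.9218 kg·m².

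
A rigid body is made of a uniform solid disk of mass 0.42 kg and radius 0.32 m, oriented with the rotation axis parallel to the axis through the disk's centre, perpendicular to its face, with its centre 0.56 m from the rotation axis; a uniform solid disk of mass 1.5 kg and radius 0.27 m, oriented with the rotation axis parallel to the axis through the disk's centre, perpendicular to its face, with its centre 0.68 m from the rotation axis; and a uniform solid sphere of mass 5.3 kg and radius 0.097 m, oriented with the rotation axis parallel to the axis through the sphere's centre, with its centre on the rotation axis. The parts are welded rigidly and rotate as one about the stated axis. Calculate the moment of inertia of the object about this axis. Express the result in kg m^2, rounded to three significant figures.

0.921

Solid disk: I_cm = (1/2)MR² = (1/2)(0.42)(0.32)² = 0.021504 kg m^2; centre at d = 0.56 m, so I = I_cm + Md² gives I = 0.021504 + (0.42)(0.56)² = 0.15322 kg m^2.
Solid disk: I_cm = (1/2)MR² = (1/2)(1.5)(0.27)² = 0.054675 kg m^2; centre at d = 0.68 m, so I = I_cm + Md² gives I = 0.054675 + (1.5)(0.68)² = 0.74828 kg m^2.
Solid sphere: I_cm = (2/5)MR² = (2/5)(5.3)(0.097)² = 0.019947 kg m^2; axis through the centre, so I = 0.019947 kg m^2.
Total I = 0.15322 + 0.74828 + 0.019947 = 0.92144 kg m^2.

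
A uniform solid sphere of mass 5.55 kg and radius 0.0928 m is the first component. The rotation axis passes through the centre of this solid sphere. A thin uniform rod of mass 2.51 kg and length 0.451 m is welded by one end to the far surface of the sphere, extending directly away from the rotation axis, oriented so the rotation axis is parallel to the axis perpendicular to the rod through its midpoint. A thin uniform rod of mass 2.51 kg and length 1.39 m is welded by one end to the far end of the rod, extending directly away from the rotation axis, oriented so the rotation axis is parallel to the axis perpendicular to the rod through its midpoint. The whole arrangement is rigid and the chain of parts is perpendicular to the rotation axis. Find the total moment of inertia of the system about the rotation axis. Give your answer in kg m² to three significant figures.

4.57

Solid sphere: I_cm = (2/5)MR² = (2/5)(5.55)(0.0928)² = 0.019118 kg m²; axis through the centre, so I = 0.019118 kg m².
Thin rod: I_cm = (1/12)ML² = (1/12)(2.51)(0.451)² = 0.042545 kg m²; centre at d = 0.0928 + 0.2255 = 0.3183 m, so the parallel axis theorem gives I = 0.042545 + (2.51)(0.3183)² = 0.29685 kg m².
Thin rod: I_cm = (1/12)ML² = (1/12)(2.51)(1.39)² = 0.40413 kg m²; centre at d = 0.0928 + 0.2255 + 0.2255 + 0.695 = 1.2388 m, so the parallel axis theorem gives I = 0.40413 + (2.51)(1.2388)² = 4.256 kg m².
Total I = 0.019118 + 0.29685 + 4.256 = 4.572 kg m².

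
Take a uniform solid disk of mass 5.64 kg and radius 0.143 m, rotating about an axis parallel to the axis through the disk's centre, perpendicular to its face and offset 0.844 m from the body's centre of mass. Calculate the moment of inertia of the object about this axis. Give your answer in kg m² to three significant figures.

I_cm = (1/2)MR² = (1/2)(5.64)(0.143)² = 0.057666 kg m²; centre at d = 0.844 m, so I = I_cm + Md² gives I = 0.057666 + (5.64)(0.844)² = 4.0752 kg m².

4.08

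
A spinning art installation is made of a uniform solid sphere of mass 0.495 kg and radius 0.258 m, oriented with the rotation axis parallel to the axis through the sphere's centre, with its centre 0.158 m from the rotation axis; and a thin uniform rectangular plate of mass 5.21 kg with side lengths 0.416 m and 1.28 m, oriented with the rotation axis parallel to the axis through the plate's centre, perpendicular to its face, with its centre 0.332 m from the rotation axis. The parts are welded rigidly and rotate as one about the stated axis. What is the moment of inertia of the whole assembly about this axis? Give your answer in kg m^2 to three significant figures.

Solid sphere: I_cm = (2/5)MR² = (2/5)(0.495)(0.258)² = 0.01318 kg m^2; centre at d = 0.158 m, so I = I_cm + Md² gives I = 0.01318 + (0.495)(0.158)² = 0.025537 kg m^2.
Rectangular plate: I_cm = (1/12)M(a²+b²) = (1/12)(5.21)[(0.416)² + (1.28)²] = 0.78647 kg m^2; centre at d = 0.332 m, so I = I_cm + Md² gives I = 0.78647 + (5.21)(0.332)² = 1.3607 kg m^2.
Total I = 0.025537 + 1.3607 = 1.3863 kg m^2.

1.39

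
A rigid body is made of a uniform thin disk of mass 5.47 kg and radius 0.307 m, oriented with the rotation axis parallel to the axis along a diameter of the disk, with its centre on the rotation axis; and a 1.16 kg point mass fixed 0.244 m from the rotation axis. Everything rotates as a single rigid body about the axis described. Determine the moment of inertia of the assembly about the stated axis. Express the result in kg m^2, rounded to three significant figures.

Thin disk: I_cm = (1/4)MR² = (1/4)(5.47)(0.307)² = 0.12889 kg m^2; axis through the centre, so I = 0.12889 kg m^2.
Point mass: I_cm = 0; centre at d = 0.244 m, so the parallel axis theorem gives I = 0 + (1.16)(0.244)² = 0.069062 kg m^2.
Total I = 0.12889 + 0.069062 = 0.19795 kg m^2.

0.198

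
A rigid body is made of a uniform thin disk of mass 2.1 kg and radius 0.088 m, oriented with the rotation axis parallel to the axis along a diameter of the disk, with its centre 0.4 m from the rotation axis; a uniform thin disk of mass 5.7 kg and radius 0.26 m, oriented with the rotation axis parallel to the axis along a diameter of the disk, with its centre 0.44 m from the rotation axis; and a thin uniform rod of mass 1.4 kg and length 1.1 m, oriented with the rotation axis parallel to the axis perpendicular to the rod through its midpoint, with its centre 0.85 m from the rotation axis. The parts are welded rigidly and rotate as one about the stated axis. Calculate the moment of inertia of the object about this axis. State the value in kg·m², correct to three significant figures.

Thin disk: I_cm = (1/4)MR² = (1/4)(2.1)(0.088)² = 0.0040656 kg·m²; centre at d = 0.4 m, so I = I_cm + Md² gives I = 0.0040656 + (2.1)(0.4)² = 0.34007 kg·m².
Thin disk: I_cm = (1/4)MR² = (1/4)(5.7)(0.26)² = 0.09633 kg·m²; centre at d = 0.44 m, so I = I_cm + Md² gives I = 0.09633 + (5.7)(0.44)² = 1.1999 kg·m².
Thin rod: I_cm = (1/12)ML² = (1/12)(1.4)(1.1)² = 0.14117 kg·m²; centre at d = 0.85 m, so I = I_cm + Md² gives I = 0.14117 + (1.4)(0.85)² = 1.1527 kg·m².
Total I = 0.34007 + 1.1999 + 1.1527 = 2.6926 kg·m².

2.69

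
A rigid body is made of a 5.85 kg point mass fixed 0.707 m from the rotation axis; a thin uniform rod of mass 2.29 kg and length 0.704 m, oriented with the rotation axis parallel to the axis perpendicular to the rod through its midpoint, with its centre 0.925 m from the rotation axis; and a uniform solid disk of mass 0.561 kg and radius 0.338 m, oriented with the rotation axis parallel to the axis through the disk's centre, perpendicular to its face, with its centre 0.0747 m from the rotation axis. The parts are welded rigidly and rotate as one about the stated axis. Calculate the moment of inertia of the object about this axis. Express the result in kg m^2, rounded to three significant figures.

Point mass: I_cm = 0; centre at d = 0.707 m, so the parallel axis theorem gives I = 0 + (5.85)(0.707)² = 2.9241 kg m^2.
Thin rod: I_cm = (1/12)ML² = (1/12)(2.29)(0.704)² = 0.09458 kg m^2; centre at d = 0.925 m, so the parallel axis theorem gives I = 0.09458 + (2.29)(0.925)² = 2.054 kg m^2.
Solid disk: I_cm = (1/2)MR² = (1/2)(0.561)(0.338)² = 0.032045 kg m^2; centre at d = 0.0747 m, so the parallel axis theorem gives I = 0.032045 + (0.561)(0.0747)² = 0.035176 kg m^2.
Total I = 2.9241 + 2.054 + 0.035176 = 5.0133 kg m^2.

5.01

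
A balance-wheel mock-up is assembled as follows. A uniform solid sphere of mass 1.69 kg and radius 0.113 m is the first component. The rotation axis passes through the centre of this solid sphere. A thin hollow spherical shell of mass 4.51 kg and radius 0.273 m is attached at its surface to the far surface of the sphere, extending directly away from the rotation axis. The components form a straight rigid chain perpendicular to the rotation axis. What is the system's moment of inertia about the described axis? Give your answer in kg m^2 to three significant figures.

0.905

Solid sphere: I_cm = (2/5)MR² = (2/5)(1.69)(0.113)² = 0.0086318 kg m^2; axis through the centre, so I = 0.0086318 kg m^2.
Spherical shell: I_cm = (2/3)MR² = (2/3)(4.51)(0.273)² = 0.22408 kg m^2; centre at d = 0.113 + 0.273 = 0.386 m, so the parallel axis theorem gives I = 0.22408 + (4.51)(0.386)² = 0.89606 kg m^2.
Total I = 0.0086318 + 0.89606 = 0.90469 kg m^2.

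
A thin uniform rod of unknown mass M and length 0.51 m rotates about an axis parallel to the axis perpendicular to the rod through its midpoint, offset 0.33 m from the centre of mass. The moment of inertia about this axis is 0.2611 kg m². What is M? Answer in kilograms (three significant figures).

I = I_cm + Md² = (1/12)ML² + Md² = M·[0.0833333·(0.51)² + (0.33)²] = M·0.13057.
So M = 0.2611 / 0.13057 = 1.9996 kg.

2.00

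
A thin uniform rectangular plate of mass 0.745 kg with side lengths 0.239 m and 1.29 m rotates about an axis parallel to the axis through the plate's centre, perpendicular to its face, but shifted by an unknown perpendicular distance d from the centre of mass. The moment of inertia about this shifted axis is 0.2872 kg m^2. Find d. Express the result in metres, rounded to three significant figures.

0.492

About the centre-of-mass axis, I_cm = (1/12)M(a²+b²) = (1/12)(0.745)[(0.239)² + (1.29)²] = 0.10686 kg m^2.
Parallel axis theorem: I = I_cm + Md², so Md² = 0.2872 − 0.10686 = 0.18034 kg m^2.
d = √(0.18034 / 0.745) = 0.492 m.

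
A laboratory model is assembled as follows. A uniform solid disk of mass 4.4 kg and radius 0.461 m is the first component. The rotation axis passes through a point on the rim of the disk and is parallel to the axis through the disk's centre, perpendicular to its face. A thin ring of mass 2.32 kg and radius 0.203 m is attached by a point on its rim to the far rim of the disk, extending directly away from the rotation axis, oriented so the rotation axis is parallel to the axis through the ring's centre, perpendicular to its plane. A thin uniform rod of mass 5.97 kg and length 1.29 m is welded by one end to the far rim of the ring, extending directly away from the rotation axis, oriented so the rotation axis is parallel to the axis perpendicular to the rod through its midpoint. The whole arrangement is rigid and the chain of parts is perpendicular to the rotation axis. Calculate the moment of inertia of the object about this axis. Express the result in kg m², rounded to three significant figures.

Solid disk: I_cm = (1/2)MR² = (1/2)(4.4)(0.461)² = 0.46755 kg m²; centre at d = 0.461 m, so the parallel axis theorem gives I = 0.46755 + (4.4)(0.461)² = 1.4026 kg m².
Thin ring: I_cm = MR² = (2.32)(0.203)² = 0.095605 kg m²; centre at d = 0.461 + 0.461 + 0.203 = 1.125 m, so the parallel axis theorem gives I = 0.095605 + (2.32)(1.125)² = 3.0319 kg m².
Thin rod: I_cm = (1/12)ML² = (1/12)(5.97)(1.29)² = 0.82789 kg m²; centre at d = 0.461 + 0.461 + 0.203 + 0.203 + 0.645 = 1.973 m, so the parallel axis theorem gives I = 0.82789 + (5.97)(1.973)² = 24.067 kg m².
Total I = 1.4026 + 3.0319 + 24.067 = 28.502 kg m².

28.5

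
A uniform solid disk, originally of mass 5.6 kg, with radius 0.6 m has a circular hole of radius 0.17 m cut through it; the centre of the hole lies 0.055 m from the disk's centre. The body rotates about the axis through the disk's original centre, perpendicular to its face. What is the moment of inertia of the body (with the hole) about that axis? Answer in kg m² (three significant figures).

1.00

Unpierced body about its centre: I₀ = (1/2)MR² = (1/2)(5.6)(0.6)² = 1.008 kg m².
The removed disk has mass m = M·(r/R)² = (5.6)(0.17/0.6)² = 0.44956 kg (same uniform areal density).
Its moment of inertia about the rotation axis (parallel-axis theorem): I_hole = (1/2)mr² + md² = (1/2)(0.44956)(0.17)² + (0.44956)(0.055)² = 0.007856 kg m².
Treating the hole as negative mass, I = I₀ − I_hole = 1.008 − 0.007856 = 1.0001 kg m².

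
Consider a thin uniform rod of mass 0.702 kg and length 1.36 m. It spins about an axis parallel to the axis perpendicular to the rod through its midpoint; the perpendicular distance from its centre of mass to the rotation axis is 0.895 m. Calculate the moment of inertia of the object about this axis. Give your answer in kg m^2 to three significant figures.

0.671

I_cm = (1/12)ML² = (1/12)(0.702)(1.36)² = 0.1082 kg m^2; centre at d = 0.895 m, so the parallel axis theorem gives I = 0.1082 + (0.702)(0.895)² = 0.67052 kg m^2.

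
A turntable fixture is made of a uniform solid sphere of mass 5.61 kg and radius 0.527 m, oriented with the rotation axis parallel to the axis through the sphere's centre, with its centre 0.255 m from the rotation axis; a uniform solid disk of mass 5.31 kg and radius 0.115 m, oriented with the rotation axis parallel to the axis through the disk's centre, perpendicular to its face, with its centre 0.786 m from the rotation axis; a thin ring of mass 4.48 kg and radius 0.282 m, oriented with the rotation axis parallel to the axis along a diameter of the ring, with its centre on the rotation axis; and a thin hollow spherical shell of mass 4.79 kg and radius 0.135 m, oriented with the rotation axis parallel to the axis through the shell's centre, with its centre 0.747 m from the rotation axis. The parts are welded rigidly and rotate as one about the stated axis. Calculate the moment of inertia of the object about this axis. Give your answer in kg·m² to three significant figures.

Solid sphere: I_cm = (2/5)MR² = (2/5)(5.61)(0.527)² = 0.62322 kg·m²; centre at d = 0.255 m, so I = I_cm + Md² gives I = 0.62322 + (5.61)(0.255)² = 0.98801 kg·m².
Solid disk: I_cm = (1/2)MR² = (1/2)(5.31)(0.115)² = 0.035112 kg·m²; centre at d = 0.786 m, so I = I_cm + Md² gives I = 0.035112 + (5.31)(0.786)² = 3.3156 kg·m².
Thin ring: I_cm = (1/2)MR² = (1/2)(4.48)(0.282)² = 0.17813 kg·m²; axis through the centre, so I = 0.17813 kg·m².
Spherical shell: I_cm = (2/3)MR² = (2/3)(4.79)(0.135)² = 0.058199 kg·m²; centre at d = 0.747 m, so I = I_cm + Md² gives I = 0.058199 + (4.79)(0.747)² = 2.7311 kg·m².
Total I = 0.98801 + 3.3156 + 0.17813 + 2.7311 = 7.2128 kg·m².

7.21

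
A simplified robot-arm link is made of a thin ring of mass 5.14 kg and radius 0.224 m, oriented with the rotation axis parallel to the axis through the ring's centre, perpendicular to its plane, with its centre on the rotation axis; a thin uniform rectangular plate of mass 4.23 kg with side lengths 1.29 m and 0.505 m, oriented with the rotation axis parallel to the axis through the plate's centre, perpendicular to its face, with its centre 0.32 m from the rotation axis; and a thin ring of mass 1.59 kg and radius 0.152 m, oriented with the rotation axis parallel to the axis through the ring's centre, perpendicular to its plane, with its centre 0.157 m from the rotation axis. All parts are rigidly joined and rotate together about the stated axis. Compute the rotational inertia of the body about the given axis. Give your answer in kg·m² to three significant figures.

Thin ring: I_cm = MR² = (5.14)(0.224)² = 0.2579 kg·m²; axis through the centre, so I = 0.2579 kg·m².
Rectangular plate: I_cm = (1/12)M(a²+b²) = (1/12)(4.23)[(1.29)² + (0.505)²] = 0.67649 kg·m²; centre at d = 0.32 m, so the parallel axis theorem gives I = 0.67649 + (4.23)(0.32)² = 1.1096 kg·m².
Thin ring: I_cm = MR² = (1.59)(0.152)² = 0.036735 kg·m²; centre at d = 0.157 m, so the parallel axis theorem gives I = 0.036735 + (1.59)(0.157)² = 0.075927 kg·m².
Total I = 0.2579 + 1.1096 + 0.075927 = 1.4435 kg·m².

1.44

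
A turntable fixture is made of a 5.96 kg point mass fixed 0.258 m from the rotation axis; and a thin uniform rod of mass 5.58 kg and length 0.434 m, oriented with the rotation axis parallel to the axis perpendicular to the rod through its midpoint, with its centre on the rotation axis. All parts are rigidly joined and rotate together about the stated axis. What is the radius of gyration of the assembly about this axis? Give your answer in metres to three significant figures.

Point mass: I_cm = 0; centre at d = 0.258 m, so I = I_cm + Md² gives I = 0 + (5.96)(0.258)² = 0.39672 kg·m².
Thin rod: I_cm = (1/12)ML² = (1/12)(5.58)(0.434)² = 0.087586 kg·m²; axis through the centre, so I = 0.087586 kg·m².
Total I = 0.48431 kg·m²; total mass M = 11.54 kg.
k = √(I/M) = √(0.48431/11.54) = 0.20486 m.

0.205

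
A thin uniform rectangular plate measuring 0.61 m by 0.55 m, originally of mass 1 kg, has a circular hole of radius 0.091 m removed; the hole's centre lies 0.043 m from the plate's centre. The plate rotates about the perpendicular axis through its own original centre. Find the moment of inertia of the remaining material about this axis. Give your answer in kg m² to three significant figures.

Unpierced body about its centre: I₀ = (1/12)M(a²+b²) = (1/12)(1)[(0.61)² + (0.55)²] = 0.056217 kg m².
The removed disk has mass m = M·πr²/(ab) = (1)·π(0.091)²/(0.61·0.55) = 0.077543 kg (same uniform areal density).
Its moment of inertia about the rotation axis (parallel-axis theorem): I_hole = (1/2)mr² + md² = (1/2)(0.077543)(0.091)² + (0.077543)(0.043)² = 0.00046444 kg m².
Treating the hole as negative mass, I = I₀ − I_hole = 0.056217 − 0.00046444 = 0.055752 kg m².

0.0558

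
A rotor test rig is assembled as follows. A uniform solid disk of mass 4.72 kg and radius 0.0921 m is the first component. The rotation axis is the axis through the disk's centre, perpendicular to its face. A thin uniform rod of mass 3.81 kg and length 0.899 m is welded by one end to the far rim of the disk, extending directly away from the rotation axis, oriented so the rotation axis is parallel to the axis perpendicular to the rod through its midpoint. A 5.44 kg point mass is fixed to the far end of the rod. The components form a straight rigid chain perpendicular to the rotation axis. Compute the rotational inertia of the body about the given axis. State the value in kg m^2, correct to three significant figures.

6.74

Solid disk: I_cm = (1/2)MR² = (1/2)(4.72)(0.0921)² = 0.020018 kg m^2; axis through the centre, so I = 0.020018 kg m^2.
Thin rod: I_cm = (1/12)ML² = (1/12)(3.81)(0.899)² = 0.2566 kg m^2; centre at d = 0.0921 + 0.4495 = 0.5416 m, so the parallel axis theorem gives I = 0.2566 + (3.81)(0.5416)² = 1.3742 kg m^2.
Point mass: I_cm = 0; centre at d = 0.0921 + 0.4495 + 0.4495 = 0.9911 m, so the parallel axis theorem gives I = 0 + (5.44)(0.9911)² = 5.3436 kg m^2.
Total I = 0.020018 + 1.3742 + 5.3436 = 6.7378 kg m^2.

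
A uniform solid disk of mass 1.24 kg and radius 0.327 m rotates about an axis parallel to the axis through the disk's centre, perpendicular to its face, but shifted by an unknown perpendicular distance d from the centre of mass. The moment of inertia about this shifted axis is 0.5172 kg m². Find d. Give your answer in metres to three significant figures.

About the centre-of-mass axis, I_cm = (1/2)MR² = (1/2)(1.24)(0.327)² = 0.066296 kg m².
Parallel axis theorem: I = I_cm + Md², so Md² = 0.5172 − 0.066296 = 0.4509 kg m².
d = √(0.4509 / 1.24) = 0.60302 m.

0.603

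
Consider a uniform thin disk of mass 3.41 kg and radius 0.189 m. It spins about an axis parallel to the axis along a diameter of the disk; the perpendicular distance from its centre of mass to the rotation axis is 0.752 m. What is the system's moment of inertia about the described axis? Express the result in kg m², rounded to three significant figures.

1.96

I_cm = (1/4)MR² = (1/4)(3.41)(0.189)² = 0.030452 kg m²; centre at d = 0.752 m, so I = I_cm + Md² gives I = 0.030452 + (3.41)(0.752)² = 1.9588 kg m².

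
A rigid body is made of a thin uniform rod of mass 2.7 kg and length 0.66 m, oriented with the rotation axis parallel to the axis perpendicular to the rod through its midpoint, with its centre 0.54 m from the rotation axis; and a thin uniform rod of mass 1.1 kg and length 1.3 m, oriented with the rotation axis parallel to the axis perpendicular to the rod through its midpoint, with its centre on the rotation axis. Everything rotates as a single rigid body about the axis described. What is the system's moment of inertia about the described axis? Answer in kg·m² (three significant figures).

1.04

Thin rod: I_cm = (1/12)ML² = (1/12)(2.7)(0.66)² = 0.09801 kg·m²; centre at d = 0.54 m, so I = I_cm + Md² gives I = 0.09801 + (2.7)(0.54)² = 0.88533 kg·m².
Thin rod: I_cm = (1/12)ML² = (1/12)(1.1)(1.3)² = 0.15492 kg·m²; axis through the centre, so I = 0.15492 kg·m².
Total I = 0.88533 + 0.15492 = 1.0402 kg·m².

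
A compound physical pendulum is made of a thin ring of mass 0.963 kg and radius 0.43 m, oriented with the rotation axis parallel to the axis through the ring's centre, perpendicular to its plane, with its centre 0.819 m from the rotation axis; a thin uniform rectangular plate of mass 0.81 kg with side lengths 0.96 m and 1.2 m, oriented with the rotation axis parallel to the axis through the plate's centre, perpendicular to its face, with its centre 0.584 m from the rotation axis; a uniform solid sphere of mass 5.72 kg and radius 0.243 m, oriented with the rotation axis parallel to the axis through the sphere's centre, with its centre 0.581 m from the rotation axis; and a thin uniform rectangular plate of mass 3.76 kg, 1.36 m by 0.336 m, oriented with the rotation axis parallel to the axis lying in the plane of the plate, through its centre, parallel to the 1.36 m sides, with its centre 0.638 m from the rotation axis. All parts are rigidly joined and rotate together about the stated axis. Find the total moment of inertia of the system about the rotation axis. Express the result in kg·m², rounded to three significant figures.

4.89

Thin ring: I_cm = MR² = (0.963)(0.43)² = 0.17806 kg·m²; centre at d = 0.819 m, so the parallel axis theorem gives I = 0.17806 + (0.963)(0.819)² = 0.824 kg·m².
Rectangular plate: I_cm = (1/12)M(a²+b²) = (1/12)(0.81)[(0.96)² + (1.2)²] = 0.15941 kg·m²; centre at d = 0.584 m, so the parallel axis theorem gives I = 0.15941 + (0.81)(0.584)² = 0.43566 kg·m².
Solid sphere: I_cm = (2/5)MR² = (2/5)(5.72)(0.243)² = 0.1351 kg·m²; centre at d = 0.581 m, so the parallel axis theorem gives I = 0.1351 + (5.72)(0.581)² = 2.066 kg·m².
Rectangular plate: I_cm = (1/12)Mb² = (1/12)(3.76)(0.336)² = 0.035374 kg·m²; centre at d = 0.638 m, so the parallel axis theorem gives I = 0.035374 + (3.76)(0.638)² = 1.5659 kg·m².
Total I = 0.824 + 0.43566 + 2.066 + 1.5659 = 4.8915 kg·m².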